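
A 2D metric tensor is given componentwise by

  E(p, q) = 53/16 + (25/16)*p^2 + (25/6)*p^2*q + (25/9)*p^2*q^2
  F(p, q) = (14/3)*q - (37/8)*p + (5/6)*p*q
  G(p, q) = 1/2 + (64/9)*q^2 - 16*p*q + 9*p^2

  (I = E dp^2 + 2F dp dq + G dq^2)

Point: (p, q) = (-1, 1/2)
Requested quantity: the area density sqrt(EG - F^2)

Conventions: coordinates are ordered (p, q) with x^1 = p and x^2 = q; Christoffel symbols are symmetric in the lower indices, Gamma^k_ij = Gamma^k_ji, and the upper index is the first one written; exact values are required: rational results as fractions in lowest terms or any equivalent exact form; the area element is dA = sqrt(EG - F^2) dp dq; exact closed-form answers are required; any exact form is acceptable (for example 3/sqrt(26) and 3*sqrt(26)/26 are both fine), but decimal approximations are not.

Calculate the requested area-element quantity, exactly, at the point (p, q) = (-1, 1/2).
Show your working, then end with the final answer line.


E = 551/72, F = 157/24, G = 347/18; EG - F^2 = 542947/5184

Answer: sqrt(EG - F^2) = sqrt(542947)/72


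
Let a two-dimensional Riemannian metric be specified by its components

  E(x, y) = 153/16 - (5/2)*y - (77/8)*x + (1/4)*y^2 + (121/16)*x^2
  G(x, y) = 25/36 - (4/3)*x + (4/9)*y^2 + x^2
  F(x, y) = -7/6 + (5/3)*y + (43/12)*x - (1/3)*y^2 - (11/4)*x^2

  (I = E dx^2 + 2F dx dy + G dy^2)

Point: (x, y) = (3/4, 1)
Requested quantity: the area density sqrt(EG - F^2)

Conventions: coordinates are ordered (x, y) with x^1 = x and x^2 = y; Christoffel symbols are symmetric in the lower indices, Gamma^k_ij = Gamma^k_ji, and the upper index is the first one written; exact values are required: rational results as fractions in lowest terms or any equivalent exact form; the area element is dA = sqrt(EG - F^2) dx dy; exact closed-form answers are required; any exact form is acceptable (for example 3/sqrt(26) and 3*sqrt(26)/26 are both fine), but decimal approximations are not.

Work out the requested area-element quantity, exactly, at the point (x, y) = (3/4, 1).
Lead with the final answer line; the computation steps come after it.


Answer: sqrt(EG - F^2) = sqrt(12353)/96

E = 1113/256, F = 251/192, G = 101/144; EG - F^2 = 12353/9216


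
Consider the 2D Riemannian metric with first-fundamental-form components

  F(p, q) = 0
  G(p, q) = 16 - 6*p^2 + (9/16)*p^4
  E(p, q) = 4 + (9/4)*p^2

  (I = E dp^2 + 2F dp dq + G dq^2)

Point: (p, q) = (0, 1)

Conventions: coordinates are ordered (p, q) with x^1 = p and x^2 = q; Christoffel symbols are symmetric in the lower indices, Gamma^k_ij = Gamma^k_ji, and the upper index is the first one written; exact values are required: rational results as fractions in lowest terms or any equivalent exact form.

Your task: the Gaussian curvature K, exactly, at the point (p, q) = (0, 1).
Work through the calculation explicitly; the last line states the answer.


E = 4, F = 0, G = 16, EG - F^2 = 64 at the point
E_p = 0, E_q = 0, F_p = 0, F_q = 0, G_p = 0, G_q = 0
E_qq = 0, F_pq = 0, G_pp = -12
The intrinsic route: Brioschi's K = (det M1 - det M2)/(EG - F^2)^2.
M1 = [[-E_qq/2 + F_pq - G_pp/2, E_p/2, F_p - E_q/2], [F_q - G_p/2, E, F], [G_q/2, F, G]] = [[6, 0, 0], [0, 4, 0], [0, 0, 16]]; det M1 = 384
M2 = [[0, E_q/2, G_p/2], [E_q/2, E, F], [G_p/2, F, G]] = [[0, 0, 0], [0, 4, 0], [0, 0, 16]]; det M2 = 0
det M1 - det M2 = 384; K = 384 / (64)^2 = 3/32

Answer: K = 3/32


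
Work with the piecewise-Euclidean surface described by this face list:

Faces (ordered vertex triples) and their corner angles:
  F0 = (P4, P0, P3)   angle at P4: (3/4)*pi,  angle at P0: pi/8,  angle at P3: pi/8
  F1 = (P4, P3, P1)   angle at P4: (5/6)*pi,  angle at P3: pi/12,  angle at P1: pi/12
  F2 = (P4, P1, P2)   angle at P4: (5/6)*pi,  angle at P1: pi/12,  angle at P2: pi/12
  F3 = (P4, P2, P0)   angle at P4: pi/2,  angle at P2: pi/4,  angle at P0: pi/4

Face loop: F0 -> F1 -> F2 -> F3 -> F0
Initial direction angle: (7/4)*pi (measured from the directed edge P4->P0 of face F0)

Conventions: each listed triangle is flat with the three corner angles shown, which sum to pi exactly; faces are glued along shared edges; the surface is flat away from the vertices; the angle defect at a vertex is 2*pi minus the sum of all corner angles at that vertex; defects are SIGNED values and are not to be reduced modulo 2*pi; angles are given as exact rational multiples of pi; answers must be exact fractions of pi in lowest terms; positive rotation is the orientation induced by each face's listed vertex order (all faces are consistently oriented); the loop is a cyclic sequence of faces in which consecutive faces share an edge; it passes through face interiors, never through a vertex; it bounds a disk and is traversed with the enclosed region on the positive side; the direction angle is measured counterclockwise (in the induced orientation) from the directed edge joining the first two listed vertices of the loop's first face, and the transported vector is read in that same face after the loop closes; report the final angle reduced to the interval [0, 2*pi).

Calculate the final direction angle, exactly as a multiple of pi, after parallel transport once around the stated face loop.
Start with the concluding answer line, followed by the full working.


Answer: final direction angle = (5/6)*pi

enclosed vertex P4: corner angles sum to (35/12)*pi, defect = 2*pi - (35/12)*pi = (-11/12)*pi
the rotation equals the total enclosed defect, so the final angle is initial + defects (mod 2*pi)
final angle = (7/4)*pi - (11/12)*pi = (5/6)*pi (mod 2*pi)


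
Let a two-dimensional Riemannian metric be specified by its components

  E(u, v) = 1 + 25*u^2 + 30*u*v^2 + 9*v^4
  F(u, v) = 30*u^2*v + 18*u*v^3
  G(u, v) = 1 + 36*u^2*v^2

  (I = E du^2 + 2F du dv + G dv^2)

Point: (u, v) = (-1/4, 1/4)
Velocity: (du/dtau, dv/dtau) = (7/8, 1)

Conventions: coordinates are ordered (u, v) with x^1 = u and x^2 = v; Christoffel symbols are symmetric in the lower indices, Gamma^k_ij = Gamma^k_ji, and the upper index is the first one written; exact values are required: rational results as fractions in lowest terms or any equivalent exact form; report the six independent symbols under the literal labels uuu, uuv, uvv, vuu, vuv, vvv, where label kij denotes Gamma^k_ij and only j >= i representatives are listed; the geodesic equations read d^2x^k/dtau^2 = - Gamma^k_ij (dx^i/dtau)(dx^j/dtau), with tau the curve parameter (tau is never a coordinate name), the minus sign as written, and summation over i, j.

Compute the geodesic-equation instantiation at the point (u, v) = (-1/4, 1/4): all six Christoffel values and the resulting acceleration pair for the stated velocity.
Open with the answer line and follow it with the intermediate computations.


Answer: Gamma_uuu = -1360/581, Gamma_uuv = -408/581, Gamma_uvv = 408/581, Gamma_vuu = -480/581, Gamma_vuv = -144/581, Gamma_vvv = 144/581; accelerations (d^2u/dtau^2, d^2v/dtau^2) = (5389/2324, 951/1162)

E = 545/256, F = 51/128, G = 73/64 at the point
E_u = -85/8, E_v = -51/16, F_u = -111/32, F_v = 33/32, G_u = -9/8, G_v = 9/8
EG - F^2 = 581/256;  g^inv = (256/581) * [[73/64, -51/128], [-51/128, 545/256]]
first-kind symbols [ij,l] = (1/2)(d_i g_jl + d_j g_il - d_l g_ij): [uu,u] = E_u/2 = -85/16, [uu,v] = F_u - E_v/2 = -15/8, [uv,u] = E_v/2 = -51/32, [uv,v] = G_u/2 = -9/16, [vv,u] = F_v - G_u/2 = 51/32, [vv,v] = G_v/2 = 9/16
Gamma^u_ij = (G*[ij,u] - F*[ij,v])/(EG - F^2), Gamma^v_ij = (E*[ij,v] - F*[ij,u])/(EG - F^2)
Gamma_uuu = -1360/581, Gamma_uuv = -408/581, Gamma_uvv = 408/581, Gamma_vuu = -480/581, Gamma_vuv = -144/581, Gamma_vvv = 144/581
d^2u/dtau^2 = -(Gamma_uuu*(7/8)^2 + 2*Gamma_uuv*(7/8)*(1) + Gamma_uvv*(1)^2) = 5389/2324
d^2v/dtau^2 = -(Gamma_vuu*(7/8)^2 + 2*Gamma_vuv*(7/8)*(1) + Gamma_vvv*(1)^2) = 951/1162


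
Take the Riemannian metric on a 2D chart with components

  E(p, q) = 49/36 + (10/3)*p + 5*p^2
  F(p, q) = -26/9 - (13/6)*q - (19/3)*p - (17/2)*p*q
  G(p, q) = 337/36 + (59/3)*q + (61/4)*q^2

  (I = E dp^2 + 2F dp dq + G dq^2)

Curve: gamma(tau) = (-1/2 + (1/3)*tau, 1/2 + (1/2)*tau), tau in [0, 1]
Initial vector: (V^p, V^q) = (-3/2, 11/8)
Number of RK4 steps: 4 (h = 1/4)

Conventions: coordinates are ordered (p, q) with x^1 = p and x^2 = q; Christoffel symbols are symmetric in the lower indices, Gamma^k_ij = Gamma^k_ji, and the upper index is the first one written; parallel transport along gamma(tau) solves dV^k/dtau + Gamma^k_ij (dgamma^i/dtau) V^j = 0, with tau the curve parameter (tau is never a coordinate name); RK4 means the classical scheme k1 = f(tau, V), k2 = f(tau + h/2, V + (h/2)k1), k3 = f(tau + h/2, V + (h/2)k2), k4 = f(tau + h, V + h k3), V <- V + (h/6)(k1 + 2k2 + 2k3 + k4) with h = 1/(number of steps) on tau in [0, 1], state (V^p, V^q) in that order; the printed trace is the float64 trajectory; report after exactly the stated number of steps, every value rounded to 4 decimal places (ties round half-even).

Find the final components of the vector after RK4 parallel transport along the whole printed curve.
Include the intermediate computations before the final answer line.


gamma'(tau) = (1/3, 1/2); f(tau, V)^k = -Gamma^k_ij(gamma(tau)) gamma'^i(tau) V^j; h = 1/4; intermediate values shown to 6 dp
curve data and Christoffel symbols at the stage parameters:
  tau = 0.000000: gamma = (-0.500000, 0.500000), gamma' = (0.333333, 0.500000); Gamma_ppp = -0.260575, Gamma_ppq = 0.000000, Gamma_pqq = 1.245549, Gamma_qpp = -0.445062, Gamma_qpq = 0.000000, Gamma_qqq = 0.687397
  tau = 0.125000: gamma = (-0.458333, 0.562500), gamma' = (0.333333, 0.500000); Gamma_ppp = -0.225669, Gamma_ppq = 0.000000, Gamma_pqq = 1.194814, Gamma_qpp = -0.431385, Gamma_qpq = 0.000000, Gamma_qqq = 0.682516
  tau = 0.250000: gamma = (-0.416667, 0.625000), gamma' = (0.333333, 0.500000); Gamma_ppp = -0.193065, Gamma_ppq = 0.000000, Gamma_pqq = 1.146072, Gamma_qpp = -0.417539, Gamma_qpq = 0.000000, Gamma_qqq = 0.676071
  tau = 0.375000: gamma = (-0.375000, 0.687500), gamma' = (0.333333, 0.500000); Gamma_ppp = -0.162692, Gamma_ppq = 0.000000, Gamma_pqq = 1.099466, Gamma_qpp = -0.403673, Gamma_qpq = 0.000000, Gamma_qqq = 0.668365
  tau = 0.500000: gamma = (-0.333333, 0.750000), gamma' = (0.333333, 0.500000); Gamma_ppp = -0.134450, Gamma_ppq = 0.000000, Gamma_pqq = 1.055056, Gamma_qpp = -0.389905, Gamma_qpq = 0.000000, Gamma_qqq = 0.659664
  tau = 0.625000: gamma = (-0.291667, 0.812500), gamma' = (0.333333, 0.500000); Gamma_ppp = -0.108226, Gamma_ppq = 0.000000, Gamma_pqq = 1.012847, Gamma_qpp = -0.376326, Gamma_qpq = 0.000000, Gamma_qqq = 0.650194
  tau = 0.750000: gamma = (-0.250000, 0.875000), gamma' = (0.333333, 0.500000); Gamma_ppp = -0.083899, Gamma_ppq = 0.000000, Gamma_pqq = 0.972798, Gamma_qpp = -0.363011, Gamma_qpq = 0.000000, Gamma_qqq = 0.640148
  tau = 0.875000: gamma = (-0.208333, 0.937500), gamma' = (0.333333, 0.500000); Gamma_ppp = -0.061345, Gamma_ppq = 0.000000, Gamma_pqq = 0.934837, Gamma_qpp = -0.350011, Gamma_qpq = 0.000000, Gamma_qqq = 0.629686
  tau = 1.000000: gamma = (-0.166667, 1.000000), gamma' = (0.333333, 0.500000); Gamma_ppp = -0.040442, Gamma_ppq = 0.000000, Gamma_pqq = 0.898874, Gamma_qpp = -0.337366, Gamma_qpq = 0.000000, Gamma_qqq = 0.618943
step 0: V^p = -1.5000, V^q = 1.3750
step 1: k1 = (-0.986602, -0.695116), k2 = (-0.891637, -0.673004), k3 = (-0.892396, -0.672240), k4 = (-0.802510, -0.647809); V <- V + (h/6)(k1 + 2k2 + 2k3 + k4): V^p = -1.7232, V^q = 1.2069
step 2: k1 = (-0.802519, -0.647826), k2 = (-0.717870, -0.621647), k3 = (-0.719095, -0.621317), k4 = (-0.640040, -0.594183); V <- V + (h/6)(k1 + 2k2 + 2k3 + k4): V^p = -1.9031, V^q = 1.0516
step 3: k1 = (-0.640043, -0.594193), k2 = (-0.566486, -0.566490), k3 = (-0.567908, -0.566462), k4 = (-0.499813, -0.538723); V <- V + (h/6)(k1 + 2k2 + 2k3 + k4): V^p = -2.0451, V^q = 0.9100
step 4: k1 = (-0.499814, -0.538729), k2 = (-0.436967, -0.511194), k3 = (-0.438416, -0.511361), k4 = (-0.380575, -0.484361); V <- V + (h/6)(k1 + 2k2 + 2k3 + k4): V^p = -2.1547, V^q = 0.7822

Answer: V^p = -2.1547, V^q = 0.7822


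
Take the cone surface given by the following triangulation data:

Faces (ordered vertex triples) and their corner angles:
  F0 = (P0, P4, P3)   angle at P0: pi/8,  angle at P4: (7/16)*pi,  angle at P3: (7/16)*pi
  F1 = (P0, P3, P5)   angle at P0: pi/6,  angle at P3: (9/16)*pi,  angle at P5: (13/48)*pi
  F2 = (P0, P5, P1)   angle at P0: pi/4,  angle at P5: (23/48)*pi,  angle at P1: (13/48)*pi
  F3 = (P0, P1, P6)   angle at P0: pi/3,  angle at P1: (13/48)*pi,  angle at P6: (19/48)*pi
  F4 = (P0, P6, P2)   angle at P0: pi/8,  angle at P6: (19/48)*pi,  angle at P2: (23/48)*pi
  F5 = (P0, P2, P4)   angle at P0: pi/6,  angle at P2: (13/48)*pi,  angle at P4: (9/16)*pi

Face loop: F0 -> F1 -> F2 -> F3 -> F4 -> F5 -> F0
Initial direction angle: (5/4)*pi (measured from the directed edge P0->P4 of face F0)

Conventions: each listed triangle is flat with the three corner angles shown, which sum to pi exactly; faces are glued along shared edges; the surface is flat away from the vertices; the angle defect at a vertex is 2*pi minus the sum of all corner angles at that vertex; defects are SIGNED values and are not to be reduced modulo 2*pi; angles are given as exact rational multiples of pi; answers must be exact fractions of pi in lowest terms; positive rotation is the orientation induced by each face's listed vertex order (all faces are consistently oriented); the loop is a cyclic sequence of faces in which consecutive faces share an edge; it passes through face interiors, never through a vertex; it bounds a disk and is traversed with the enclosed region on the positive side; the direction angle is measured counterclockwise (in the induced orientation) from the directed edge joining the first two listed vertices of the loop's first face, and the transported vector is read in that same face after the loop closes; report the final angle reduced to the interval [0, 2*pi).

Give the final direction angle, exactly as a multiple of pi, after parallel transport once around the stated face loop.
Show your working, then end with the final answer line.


enclosed vertex P0: corner angles sum to (7/6)*pi, defect = 2*pi - (7/6)*pi = (5/6)*pi
holonomy = initial angle + sum of enclosed defects (mod 2*pi), positive in the induced orientation
final angle = (5/4)*pi + (5/6)*pi = pi/12 (mod 2*pi)

Answer: final direction angle = pi/12


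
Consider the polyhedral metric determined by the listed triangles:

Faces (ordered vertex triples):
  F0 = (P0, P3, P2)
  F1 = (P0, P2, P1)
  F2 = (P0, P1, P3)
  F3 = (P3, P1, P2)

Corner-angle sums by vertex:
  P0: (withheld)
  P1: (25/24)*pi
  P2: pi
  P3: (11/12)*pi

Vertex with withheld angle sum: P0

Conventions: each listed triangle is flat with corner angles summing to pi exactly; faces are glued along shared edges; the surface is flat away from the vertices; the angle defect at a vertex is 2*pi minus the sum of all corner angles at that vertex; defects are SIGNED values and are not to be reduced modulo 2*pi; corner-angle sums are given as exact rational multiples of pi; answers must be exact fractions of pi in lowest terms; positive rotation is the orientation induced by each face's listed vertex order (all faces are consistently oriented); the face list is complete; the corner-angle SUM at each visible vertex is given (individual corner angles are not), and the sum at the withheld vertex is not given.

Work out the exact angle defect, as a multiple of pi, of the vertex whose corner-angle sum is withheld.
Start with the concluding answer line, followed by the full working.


Answer: defect(P0) = (23/24)*pi

V = 4, E = 6, F = 4; chi = V - E + F = 2
Gauss-Bonnet: total defect = 2*pi*chi = 4*pi; visible defects sum to (73/24)*pi


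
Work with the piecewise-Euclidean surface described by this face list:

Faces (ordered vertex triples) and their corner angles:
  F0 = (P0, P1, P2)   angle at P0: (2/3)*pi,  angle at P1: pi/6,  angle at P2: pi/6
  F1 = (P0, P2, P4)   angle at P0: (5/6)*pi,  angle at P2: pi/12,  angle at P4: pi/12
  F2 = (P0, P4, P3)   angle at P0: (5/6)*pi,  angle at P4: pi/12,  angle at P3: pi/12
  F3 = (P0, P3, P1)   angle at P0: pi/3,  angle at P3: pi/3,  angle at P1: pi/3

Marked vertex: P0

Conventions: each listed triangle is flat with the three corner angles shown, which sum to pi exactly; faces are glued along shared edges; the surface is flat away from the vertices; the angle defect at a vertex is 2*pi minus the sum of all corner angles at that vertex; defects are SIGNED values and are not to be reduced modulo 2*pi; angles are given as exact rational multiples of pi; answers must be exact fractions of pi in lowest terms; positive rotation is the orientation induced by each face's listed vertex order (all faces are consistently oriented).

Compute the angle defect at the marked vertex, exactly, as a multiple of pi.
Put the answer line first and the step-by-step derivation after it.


Answer: defect(P0) = (-2/3)*pi

Sum of corner angles at P0: (8/3)*pi
defect = 2*pi - (8/3)*pi


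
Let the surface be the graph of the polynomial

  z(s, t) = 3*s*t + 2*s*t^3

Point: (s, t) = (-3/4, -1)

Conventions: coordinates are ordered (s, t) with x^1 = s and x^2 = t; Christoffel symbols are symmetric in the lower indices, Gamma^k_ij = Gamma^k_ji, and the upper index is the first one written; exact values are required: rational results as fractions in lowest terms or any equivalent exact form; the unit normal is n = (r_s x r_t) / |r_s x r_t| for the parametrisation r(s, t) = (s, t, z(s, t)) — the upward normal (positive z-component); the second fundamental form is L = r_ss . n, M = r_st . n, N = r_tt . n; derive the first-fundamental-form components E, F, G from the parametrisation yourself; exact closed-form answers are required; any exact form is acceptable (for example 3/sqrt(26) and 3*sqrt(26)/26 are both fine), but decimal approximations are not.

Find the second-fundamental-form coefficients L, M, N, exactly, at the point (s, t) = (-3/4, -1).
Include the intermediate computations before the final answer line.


z_s = -5, z_t = -27/4, z_ss = 0, z_st = 9, z_tt = 9
E = 26, F = 135/4, G = 745/16; answer radicand W^2 = 1145/16
unnormalised second-form numerators: l = 0, m = 9, n = 9; L = l/sqrt(1145/16), and similarly M = m/sqrt(W^2), N = n/sqrt(W^2)

Answer: L = 0, M = 36*sqrt(1145)/1145, N = 36*sqrt(1145)/1145


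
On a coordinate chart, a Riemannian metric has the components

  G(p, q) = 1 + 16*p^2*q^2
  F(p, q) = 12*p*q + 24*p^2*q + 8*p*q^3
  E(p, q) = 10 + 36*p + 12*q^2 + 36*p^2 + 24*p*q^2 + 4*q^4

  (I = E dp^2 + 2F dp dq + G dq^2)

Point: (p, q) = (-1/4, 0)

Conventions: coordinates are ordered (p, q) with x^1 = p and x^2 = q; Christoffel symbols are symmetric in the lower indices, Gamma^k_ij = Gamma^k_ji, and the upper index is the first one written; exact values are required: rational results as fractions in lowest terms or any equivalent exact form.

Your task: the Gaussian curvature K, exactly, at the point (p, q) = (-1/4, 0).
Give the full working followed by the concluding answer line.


E = 13/4, F = 0, G = 1, EG - F^2 = 13/4 at the point
E_p = 18, E_q = 0, F_p = 0, F_q = -3/2, G_p = 0, G_q = 0
E_qq = 12, F_pq = 0, G_pp = 0
Apply the Brioschi formula K = (det M1 - det M2)/(EG - F^2)^2 over the derivative matrices of E, F, G.
M1 = [[-E_qq/2 + F_pq - G_pp/2, E_p/2, F_p - E_q/2], [F_q - G_p/2, E, F], [G_q/2, F, G]] = [[-6, 9, 0], [-3/2, 13/4, 0], [0, 0, 1]]; det M1 = -6
M2 = [[0, E_q/2, G_p/2], [E_q/2, E, F], [G_p/2, F, G]] = [[0, 0, 0], [0, 13/4, 0], [0, 0, 1]]; det M2 = 0
det M1 - det M2 = -6; K = -6 / (13/4)^2 = -96/169

Answer: K = -96/169


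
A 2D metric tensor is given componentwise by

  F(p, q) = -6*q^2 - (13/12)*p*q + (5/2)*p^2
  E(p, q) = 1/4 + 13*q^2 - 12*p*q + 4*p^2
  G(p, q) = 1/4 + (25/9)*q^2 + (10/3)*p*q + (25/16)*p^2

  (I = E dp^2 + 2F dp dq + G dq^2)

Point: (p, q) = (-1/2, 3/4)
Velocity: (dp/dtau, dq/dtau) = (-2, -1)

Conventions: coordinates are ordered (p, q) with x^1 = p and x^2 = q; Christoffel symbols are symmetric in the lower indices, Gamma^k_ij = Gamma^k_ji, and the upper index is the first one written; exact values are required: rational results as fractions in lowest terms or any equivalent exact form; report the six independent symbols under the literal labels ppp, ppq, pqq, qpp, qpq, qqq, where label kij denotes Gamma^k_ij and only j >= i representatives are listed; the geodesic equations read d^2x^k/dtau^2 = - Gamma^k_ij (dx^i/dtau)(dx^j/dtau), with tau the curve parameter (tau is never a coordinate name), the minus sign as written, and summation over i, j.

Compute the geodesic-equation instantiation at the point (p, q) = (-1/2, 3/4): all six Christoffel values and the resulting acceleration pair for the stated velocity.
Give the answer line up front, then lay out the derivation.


Answer: Gamma_ppp = -22447/3562, Gamma_ppq = 13569/7124, Gamma_pqq = -34277/42744, Gamma_qpp = -57613/1781, Gamma_qpq = 18435/3562, Gamma_qqq = -4705/7124; accelerations (d^2p/dtau^2, d^2q/dtau^2) = (786077/42744, 779033/7124)

E = 209/16, F = -75/32, G = 61/64 at the point
E_p = -13, E_q = 51/2, F_p = -53/16, F_q = -203/24, G_p = 15/16, G_q = 5/2
EG - F^2 = 1781/256;  g^inv = (256/1781) * [[61/64, 75/32], [75/32, 209/16]]
first-kind symbols [ij,l] = (1/2)(d_i g_jl + d_j g_il - d_l g_ij): [pp,p] = E_p/2 = -13/2, [pp,q] = F_p - E_q/2 = -257/16, [pq,p] = E_q/2 = 51/4, [pq,q] = G_p/2 = 15/32, [qq,p] = F_q - G_p/2 = -857/96, [qq,q] = G_q/2 = 5/4
Gamma^p_ij = (G*[ij,p] - F*[ij,q])/(EG - F^2), Gamma^q_ij = (E*[ij,q] - F*[ij,p])/(EG - F^2)
Gamma_ppp = -22447/3562, Gamma_ppq = 13569/7124, Gamma_pqq = -34277/42744, Gamma_qpp = -57613/1781, Gamma_qpq = 18435/3562, Gamma_qqq = -4705/7124
d^2p/dtau^2 = -(Gamma_ppp*(-2)^2 + 2*Gamma_ppq*(-2)*(-1) + Gamma_pqq*(-1)^2) = 786077/42744
d^2q/dtau^2 = -(Gamma_qpp*(-2)^2 + 2*Gamma_qpq*(-2)*(-1) + Gamma_qqq*(-1)^2) = 779033/7124


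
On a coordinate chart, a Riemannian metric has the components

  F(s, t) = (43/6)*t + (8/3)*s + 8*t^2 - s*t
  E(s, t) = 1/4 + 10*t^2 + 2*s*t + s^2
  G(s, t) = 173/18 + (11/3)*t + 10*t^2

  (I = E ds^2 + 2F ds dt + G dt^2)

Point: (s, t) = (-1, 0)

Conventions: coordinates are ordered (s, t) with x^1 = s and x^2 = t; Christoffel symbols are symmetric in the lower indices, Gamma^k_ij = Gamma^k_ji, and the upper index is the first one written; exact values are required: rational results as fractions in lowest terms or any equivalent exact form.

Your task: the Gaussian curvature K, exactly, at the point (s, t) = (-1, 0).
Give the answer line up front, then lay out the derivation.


Answer: K = -255024/124609

E = 5/4, F = -8/3, G = 173/18, EG - F^2 = 353/72 at the point
E_s = -2, E_t = -2, F_s = 8/3, F_t = 49/6, G_s = 0, G_t = 11/3
E_tt = 20, F_st = -1, G_ss = 0
By Brioschi, K is (det M1 - det M2) divided by (EG - F^2) squared.
M1 = [[-E_tt/2 + F_st - G_ss/2, E_s/2, F_s - E_t/2], [F_t - G_s/2, E, F], [G_t/2, F, G]] = [[-11, -1, 11/3], [49/6, 5/4, -8/3], [11/6, -8/3, 173/18]]; det M1 = -2117/36
M2 = [[0, E_t/2, G_s/2], [E_t/2, E, F], [G_s/2, F, G]] = [[0, -1, 0], [-1, 5/4, -8/3], [0, -8/3, 173/18]]; det M2 = -173/18
det M1 - det M2 = -1771/36; K = -1771/36 / (353/72)^2 = -255024/124609


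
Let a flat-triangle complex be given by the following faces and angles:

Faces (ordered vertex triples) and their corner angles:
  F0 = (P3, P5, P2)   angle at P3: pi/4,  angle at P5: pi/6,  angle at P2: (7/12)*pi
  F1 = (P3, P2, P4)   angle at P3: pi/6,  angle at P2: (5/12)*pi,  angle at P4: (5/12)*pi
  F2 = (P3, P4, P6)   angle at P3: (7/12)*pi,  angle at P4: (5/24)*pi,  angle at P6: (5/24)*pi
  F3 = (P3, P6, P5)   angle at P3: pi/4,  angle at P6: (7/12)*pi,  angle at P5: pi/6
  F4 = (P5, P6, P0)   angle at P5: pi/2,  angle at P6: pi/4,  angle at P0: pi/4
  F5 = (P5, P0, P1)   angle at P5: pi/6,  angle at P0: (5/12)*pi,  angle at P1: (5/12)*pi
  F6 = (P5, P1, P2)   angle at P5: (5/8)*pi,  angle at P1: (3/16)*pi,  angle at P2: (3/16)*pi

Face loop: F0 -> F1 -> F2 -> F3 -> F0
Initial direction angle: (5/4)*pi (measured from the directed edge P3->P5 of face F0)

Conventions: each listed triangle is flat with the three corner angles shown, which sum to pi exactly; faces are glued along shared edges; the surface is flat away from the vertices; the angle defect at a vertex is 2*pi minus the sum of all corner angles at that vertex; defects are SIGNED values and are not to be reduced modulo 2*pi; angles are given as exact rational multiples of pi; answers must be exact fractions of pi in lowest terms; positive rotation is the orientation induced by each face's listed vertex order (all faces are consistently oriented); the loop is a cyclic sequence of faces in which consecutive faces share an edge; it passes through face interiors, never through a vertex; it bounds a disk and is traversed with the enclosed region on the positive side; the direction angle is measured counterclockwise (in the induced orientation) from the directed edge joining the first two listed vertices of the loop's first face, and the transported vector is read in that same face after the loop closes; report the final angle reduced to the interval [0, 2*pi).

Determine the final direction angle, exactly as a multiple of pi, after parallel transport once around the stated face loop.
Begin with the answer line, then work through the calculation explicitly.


Answer: final direction angle = 0

enclosed vertex P3: corner angles sum to (5/4)*pi, defect = 2*pi - (5/4)*pi = (3/4)*pi
holonomy = initial angle + sum of enclosed defects (mod 2*pi), positive in the induced orientation
final angle = (5/4)*pi + (3/4)*pi = 0 (mod 2*pi)


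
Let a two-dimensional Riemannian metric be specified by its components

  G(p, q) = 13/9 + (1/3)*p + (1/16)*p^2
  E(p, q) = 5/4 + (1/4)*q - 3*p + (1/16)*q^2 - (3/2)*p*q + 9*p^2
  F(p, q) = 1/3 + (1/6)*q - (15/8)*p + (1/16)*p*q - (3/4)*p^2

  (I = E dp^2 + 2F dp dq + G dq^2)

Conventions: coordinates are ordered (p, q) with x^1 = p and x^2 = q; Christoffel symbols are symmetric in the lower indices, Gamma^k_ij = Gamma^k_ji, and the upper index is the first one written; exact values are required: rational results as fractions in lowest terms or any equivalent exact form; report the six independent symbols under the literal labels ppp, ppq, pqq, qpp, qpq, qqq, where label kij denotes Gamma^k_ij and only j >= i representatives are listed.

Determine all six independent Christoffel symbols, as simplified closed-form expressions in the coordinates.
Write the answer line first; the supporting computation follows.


Answer: Gamma_ppp = (1296*p - 108*q - 216)/(1305*p^2 - 216*p*q - 384*p + 9*q^2 + 36*q + 244), Gamma_ppq = (-108*p + 9*q + 18)/(1305*p^2 - 216*p*q - 384*p + 9*q^2 + 36*q + 244), Gamma_pqq = 0, Gamma_qpp = (-108*p - 288)/(1305*p^2 - 216*p*q - 384*p + 9*q^2 + 36*q + 244), Gamma_qpq = (9*p + 24)/(1305*p^2 - 216*p*q - 384*p + 9*q^2 + 36*q + 244), Gamma_qqq = 0

E = 5/4 + (1/4)*q - 3*p + (1/16)*q^2 - (3/2)*p*q + 9*p^2; F = 1/3 + (1/6)*q - (15/8)*p + (1/16)*p*q - (3/4)*p^2; G = 13/9 + (1/3)*p + (1/16)*p^2
Gamma^k_ij = (1/2) g^{kl} (d_i g_jl + d_j g_il - d_l g_ij), with g^inv = (1/(EG-F^2)) [[G, -F], [-F, E]]
first partials: E_p = -3 - (3/2)*q + 18*p, E_q = 1/4 + (1/8)*q - (3/2)*p, F_p = -15/8 + (1/16)*q - (3/2)*p, F_q = 1/6 + (1/16)*p, G_p = 1/3 + (1/8)*p, G_q = 0
D = EG - F^2 = 61/36 + (1/4)*q - (8/3)*p + (1/16)*q^2 - (3/2)*p*q + (145/16)*p^2
expanded: Gamma^p_pp = (G E_p - 2F F_p + F E_q)/(2D), Gamma^p_pq = (G E_q - F G_p)/(2D), Gamma^p_qq = (2G F_q - G G_p - F G_q)/(2D), Gamma^q_pp = (2E F_p - E E_q - F E_p)/(2D), Gamma^q_pq = (E G_p - F E_q)/(2D), Gamma^q_qq = (E G_q - 2F F_q + F G_p)/(2D); substitute and cancel common factors


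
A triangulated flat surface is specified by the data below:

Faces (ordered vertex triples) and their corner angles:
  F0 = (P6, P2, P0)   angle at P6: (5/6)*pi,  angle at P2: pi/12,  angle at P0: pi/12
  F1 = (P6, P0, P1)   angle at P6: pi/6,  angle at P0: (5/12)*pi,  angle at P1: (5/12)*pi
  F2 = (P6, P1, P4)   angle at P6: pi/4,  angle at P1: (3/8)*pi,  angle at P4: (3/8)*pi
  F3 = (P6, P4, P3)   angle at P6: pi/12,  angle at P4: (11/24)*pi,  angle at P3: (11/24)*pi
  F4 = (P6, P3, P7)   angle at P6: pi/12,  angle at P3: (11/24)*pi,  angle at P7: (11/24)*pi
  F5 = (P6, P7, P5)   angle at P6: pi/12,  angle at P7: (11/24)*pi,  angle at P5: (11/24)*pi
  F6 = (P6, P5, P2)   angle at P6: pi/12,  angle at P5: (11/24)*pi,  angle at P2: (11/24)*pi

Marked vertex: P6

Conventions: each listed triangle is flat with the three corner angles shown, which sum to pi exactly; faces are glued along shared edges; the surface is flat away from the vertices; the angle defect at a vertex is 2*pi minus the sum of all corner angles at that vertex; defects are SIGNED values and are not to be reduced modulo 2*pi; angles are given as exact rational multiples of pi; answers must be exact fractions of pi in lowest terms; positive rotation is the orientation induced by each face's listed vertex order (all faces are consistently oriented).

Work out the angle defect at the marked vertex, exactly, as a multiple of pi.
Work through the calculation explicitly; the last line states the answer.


Sum of corner angles at P6: (19/12)*pi
defect = 2*pi - (19/12)*pi

Answer: defect(P6) = (5/12)*pi


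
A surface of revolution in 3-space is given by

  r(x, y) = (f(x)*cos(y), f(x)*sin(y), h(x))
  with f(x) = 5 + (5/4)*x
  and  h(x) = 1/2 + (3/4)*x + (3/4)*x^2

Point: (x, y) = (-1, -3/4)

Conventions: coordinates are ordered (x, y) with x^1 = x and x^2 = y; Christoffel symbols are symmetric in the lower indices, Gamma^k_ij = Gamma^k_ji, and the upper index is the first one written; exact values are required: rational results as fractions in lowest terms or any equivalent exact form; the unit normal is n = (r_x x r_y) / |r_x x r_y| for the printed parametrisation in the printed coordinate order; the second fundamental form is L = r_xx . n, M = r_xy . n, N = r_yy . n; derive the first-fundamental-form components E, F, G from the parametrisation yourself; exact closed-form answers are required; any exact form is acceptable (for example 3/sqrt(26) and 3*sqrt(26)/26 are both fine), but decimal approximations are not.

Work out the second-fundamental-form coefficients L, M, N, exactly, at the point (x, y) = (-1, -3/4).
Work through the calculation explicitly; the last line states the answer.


f = 15/4, f' = 5/4, f'' = 0, h' = -3/4, h'' = 3/2
E = 17/8, F = 0, G = 225/16; answer radicand W^2 = 17/8
unnormalised second-form numerators: l = 15/8, m = 0, n = -45/16; L = l/sqrt(17/8), and similarly M = m/sqrt(W^2), N = n/sqrt(W^2)

Answer: L = 15*sqrt(34)/68, M = 0, N = -45*sqrt(34)/136


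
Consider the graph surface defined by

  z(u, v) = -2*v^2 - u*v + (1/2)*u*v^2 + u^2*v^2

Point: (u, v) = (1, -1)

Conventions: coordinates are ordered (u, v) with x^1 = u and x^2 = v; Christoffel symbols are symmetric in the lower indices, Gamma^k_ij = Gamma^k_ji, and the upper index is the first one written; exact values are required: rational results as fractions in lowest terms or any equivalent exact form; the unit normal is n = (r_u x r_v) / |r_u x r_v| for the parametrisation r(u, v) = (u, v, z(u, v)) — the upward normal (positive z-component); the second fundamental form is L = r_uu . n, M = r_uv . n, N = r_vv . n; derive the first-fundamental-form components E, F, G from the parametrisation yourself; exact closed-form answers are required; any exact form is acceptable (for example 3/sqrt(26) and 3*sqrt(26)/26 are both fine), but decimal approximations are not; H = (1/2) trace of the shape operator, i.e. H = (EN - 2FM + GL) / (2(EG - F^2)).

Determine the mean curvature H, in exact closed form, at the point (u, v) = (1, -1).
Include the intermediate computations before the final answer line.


z_u = 7/2, z_v = 0, z_uu = 2, z_uv = -6, z_vv = -1
E = 53/4, F = 0, G = 1; answer radicand W^2 = 53/4
unnormalised second-form numerators: l = 2, m = -6, n = -1; L = l/sqrt(53/4), and similarly M = m/sqrt(W^2), N = n/sqrt(W^2)
H = (E*n - 2*F*m + G*l) / (2*(EG - F^2)*sqrt(W^2)); E*n - 2*F*m + G*l = -45/4, EG - F^2 = 53/4, so H = (-45/106)/sqrt(53/4)

Answer: H = -45*sqrt(53)/2809


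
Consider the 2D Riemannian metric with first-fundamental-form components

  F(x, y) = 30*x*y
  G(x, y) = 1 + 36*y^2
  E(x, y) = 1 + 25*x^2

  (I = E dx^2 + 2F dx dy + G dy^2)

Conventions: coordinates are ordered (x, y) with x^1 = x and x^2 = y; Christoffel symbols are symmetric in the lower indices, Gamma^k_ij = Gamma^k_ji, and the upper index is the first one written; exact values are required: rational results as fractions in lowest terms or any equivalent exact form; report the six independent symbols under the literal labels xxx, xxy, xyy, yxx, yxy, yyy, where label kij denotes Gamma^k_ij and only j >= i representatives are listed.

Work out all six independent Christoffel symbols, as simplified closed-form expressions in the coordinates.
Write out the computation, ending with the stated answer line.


E = 1 + 25*x^2; F = 30*x*y; G = 1 + 36*y^2
Gamma^k_ij = (1/2) g^{kl} (d_i g_jl + d_j g_il - d_l g_ij), with g^inv = (1/(EG-F^2)) [[G, -F], [-F, E]]
first partials: E_x = 50*x, E_y = 0, F_x = 30*y, F_y = 30*x, G_x = 0, G_y = 72*y
D = EG - F^2 = 1 + 36*y^2 + 25*x^2
expanded: Gamma^x_xx = (G E_x - 2F F_x + F E_y)/(2D), Gamma^x_xy = (G E_y - F G_x)/(2D), Gamma^x_yy = (2G F_y - G G_x - F G_y)/(2D), Gamma^y_xx = (2E F_x - E E_y - F E_x)/(2D), Gamma^y_xy = (E G_x - F E_y)/(2D), Gamma^y_yy = (E G_y - 2F F_y + F G_x)/(2D); substitute and cancel common factors

Answer: Gamma_xxx = 25*x/(25*x^2 + 36*y^2 + 1), Gamma_xxy = 0, Gamma_xyy = 30*x/(25*x^2 + 36*y^2 + 1), Gamma_yxx = 30*y/(25*x^2 + 36*y^2 + 1), Gamma_yxy = 0, Gamma_yyy = 36*y/(25*x^2 + 36*y^2 + 1)


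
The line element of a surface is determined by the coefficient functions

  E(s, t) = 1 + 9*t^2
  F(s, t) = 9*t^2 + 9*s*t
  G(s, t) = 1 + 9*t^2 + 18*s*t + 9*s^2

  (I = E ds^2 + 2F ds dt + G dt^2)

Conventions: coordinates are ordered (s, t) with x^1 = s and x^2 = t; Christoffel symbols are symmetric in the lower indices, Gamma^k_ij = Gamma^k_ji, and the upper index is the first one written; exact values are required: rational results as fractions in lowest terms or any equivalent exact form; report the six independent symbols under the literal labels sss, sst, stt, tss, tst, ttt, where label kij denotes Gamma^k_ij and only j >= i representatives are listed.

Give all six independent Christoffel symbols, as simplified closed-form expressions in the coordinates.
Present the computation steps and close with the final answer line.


E = 1 + 9*t^2; F = 9*t^2 + 9*s*t; G = 1 + 9*t^2 + 18*s*t + 9*s^2
Gamma^k_ij = (1/2) g^{kl} (d_i g_jl + d_j g_il - d_l g_ij), with g^inv = (1/(EG-F^2)) [[G, -F], [-F, E]]
first partials: E_s = 0, E_t = 18*t, F_s = 9*t, F_t = 18*t + 9*s, G_s = 18*t + 18*s, G_t = 18*t + 18*s
D = EG - F^2 = 1 + 18*t^2 + 18*s*t + 9*s^2
expanded: Gamma^s_ss = (G E_s - 2F F_s + F E_t)/(2D), Gamma^s_st = (G E_t - F G_s)/(2D), Gamma^s_tt = (2G F_t - G G_s - F G_t)/(2D), Gamma^t_ss = (2E F_s - E E_t - F E_s)/(2D), Gamma^t_st = (E G_s - F E_t)/(2D), Gamma^t_tt = (E G_t - 2F F_t + F G_s)/(2D); substitute and cancel common factors

Answer: Gamma_sss = 0, Gamma_sst = 9*t/(9*s^2 + 18*s*t + 18*t^2 + 1), Gamma_stt = 9*t/(9*s^2 + 18*s*t + 18*t^2 + 1), Gamma_tss = 0, Gamma_tst = (9*s + 9*t)/(9*s^2 + 18*s*t + 18*t^2 + 1), Gamma_ttt = (9*s + 9*t)/(9*s^2 + 18*s*t + 18*t^2 + 1)


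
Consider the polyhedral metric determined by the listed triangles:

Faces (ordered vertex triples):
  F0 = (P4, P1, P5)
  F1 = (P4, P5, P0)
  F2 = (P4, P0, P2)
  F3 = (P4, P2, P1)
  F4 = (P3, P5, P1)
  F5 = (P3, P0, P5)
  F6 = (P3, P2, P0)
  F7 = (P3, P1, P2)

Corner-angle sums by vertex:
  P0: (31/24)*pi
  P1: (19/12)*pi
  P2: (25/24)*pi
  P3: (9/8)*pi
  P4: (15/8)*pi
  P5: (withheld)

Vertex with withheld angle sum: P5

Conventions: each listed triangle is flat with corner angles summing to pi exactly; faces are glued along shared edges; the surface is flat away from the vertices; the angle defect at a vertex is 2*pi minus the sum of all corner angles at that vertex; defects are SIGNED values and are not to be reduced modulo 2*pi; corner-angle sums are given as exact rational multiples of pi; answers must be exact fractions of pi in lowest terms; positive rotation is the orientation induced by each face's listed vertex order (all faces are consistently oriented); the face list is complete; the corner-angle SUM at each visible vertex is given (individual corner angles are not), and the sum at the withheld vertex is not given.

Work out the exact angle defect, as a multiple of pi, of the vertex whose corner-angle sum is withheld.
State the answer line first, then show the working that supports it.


Answer: defect(P5) = (11/12)*pi

V = 6, E = 12, F = 8; chi = V - E + F = 2
Gauss-Bonnet: total defect = 2*pi*chi = 4*pi; visible defects sum to (37/12)*pi


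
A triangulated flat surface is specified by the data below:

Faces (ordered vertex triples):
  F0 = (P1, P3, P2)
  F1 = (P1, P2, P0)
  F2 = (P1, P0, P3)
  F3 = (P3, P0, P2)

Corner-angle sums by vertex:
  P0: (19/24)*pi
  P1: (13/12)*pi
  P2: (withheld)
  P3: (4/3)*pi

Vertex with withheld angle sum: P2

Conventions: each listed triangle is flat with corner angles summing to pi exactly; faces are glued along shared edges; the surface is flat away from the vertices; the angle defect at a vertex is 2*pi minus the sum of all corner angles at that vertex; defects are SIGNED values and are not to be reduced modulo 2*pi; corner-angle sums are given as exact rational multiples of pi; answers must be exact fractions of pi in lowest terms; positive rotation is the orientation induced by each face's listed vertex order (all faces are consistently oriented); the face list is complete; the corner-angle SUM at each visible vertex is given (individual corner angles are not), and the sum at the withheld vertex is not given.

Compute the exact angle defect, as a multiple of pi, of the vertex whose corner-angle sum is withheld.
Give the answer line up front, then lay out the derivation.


Answer: defect(P2) = (29/24)*pi

V = 4, E = 6, F = 4; chi = V - E + F = 2
Gauss-Bonnet: total defect = 2*pi*chi = 4*pi; visible defects sum to (67/24)*pi


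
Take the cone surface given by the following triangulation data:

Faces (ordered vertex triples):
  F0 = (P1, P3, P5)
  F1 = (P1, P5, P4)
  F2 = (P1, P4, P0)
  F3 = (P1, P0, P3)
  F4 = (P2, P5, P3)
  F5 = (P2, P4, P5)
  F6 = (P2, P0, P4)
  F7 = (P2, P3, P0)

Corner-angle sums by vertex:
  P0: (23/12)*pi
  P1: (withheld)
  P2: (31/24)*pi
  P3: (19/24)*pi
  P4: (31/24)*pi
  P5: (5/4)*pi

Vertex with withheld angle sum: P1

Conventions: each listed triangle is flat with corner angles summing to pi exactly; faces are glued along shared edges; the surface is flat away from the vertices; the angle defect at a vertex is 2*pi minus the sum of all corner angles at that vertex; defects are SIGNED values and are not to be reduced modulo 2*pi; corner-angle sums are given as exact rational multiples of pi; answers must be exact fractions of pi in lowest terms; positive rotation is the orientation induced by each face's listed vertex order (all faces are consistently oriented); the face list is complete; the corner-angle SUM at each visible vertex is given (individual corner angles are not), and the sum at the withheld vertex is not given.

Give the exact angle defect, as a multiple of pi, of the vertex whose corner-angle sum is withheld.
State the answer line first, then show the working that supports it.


Answer: defect(P1) = (13/24)*pi

V = 6, E = 12, F = 8; chi = V - E + F = 2
Gauss-Bonnet: total defect = 2*pi*chi = 4*pi; visible defects sum to (83/24)*pi


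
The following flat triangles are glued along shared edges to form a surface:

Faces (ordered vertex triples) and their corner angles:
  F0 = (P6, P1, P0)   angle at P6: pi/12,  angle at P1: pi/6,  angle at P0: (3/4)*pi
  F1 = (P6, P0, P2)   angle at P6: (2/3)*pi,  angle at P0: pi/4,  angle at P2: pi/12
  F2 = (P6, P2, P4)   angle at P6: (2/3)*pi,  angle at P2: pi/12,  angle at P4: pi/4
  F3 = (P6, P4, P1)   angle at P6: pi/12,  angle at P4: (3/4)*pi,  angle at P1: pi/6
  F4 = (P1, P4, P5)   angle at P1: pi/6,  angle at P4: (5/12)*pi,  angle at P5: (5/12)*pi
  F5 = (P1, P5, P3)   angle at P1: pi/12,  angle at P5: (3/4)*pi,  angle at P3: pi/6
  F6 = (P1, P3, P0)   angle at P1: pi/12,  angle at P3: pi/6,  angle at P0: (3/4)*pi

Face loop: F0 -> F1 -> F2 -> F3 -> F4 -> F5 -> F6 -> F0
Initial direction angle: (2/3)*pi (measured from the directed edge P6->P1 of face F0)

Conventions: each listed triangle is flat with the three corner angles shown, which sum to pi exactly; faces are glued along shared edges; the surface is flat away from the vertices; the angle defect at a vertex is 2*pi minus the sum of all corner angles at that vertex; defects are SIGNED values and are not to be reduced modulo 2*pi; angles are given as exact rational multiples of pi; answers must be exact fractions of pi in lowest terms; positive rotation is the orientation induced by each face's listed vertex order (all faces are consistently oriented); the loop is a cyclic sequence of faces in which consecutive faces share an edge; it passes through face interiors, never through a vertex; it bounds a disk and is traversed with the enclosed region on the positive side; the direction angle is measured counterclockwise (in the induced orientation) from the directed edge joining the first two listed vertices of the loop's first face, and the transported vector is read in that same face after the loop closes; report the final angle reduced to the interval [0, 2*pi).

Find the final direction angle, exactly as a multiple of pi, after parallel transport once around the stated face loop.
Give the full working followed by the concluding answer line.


enclosed vertex P1: corner angles sum to (2/3)*pi, defect = 2*pi - (2/3)*pi = (4/3)*pi
enclosed vertex P6: corner angles sum to (3/2)*pi, defect = 2*pi - (3/2)*pi = pi/2
holonomy = initial angle + sum of enclosed defects (mod 2*pi), positive in the induced orientation
final angle = (2/3)*pi + (11/6)*pi = pi/2 (mod 2*pi)

Answer: final direction angle = pi/2
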